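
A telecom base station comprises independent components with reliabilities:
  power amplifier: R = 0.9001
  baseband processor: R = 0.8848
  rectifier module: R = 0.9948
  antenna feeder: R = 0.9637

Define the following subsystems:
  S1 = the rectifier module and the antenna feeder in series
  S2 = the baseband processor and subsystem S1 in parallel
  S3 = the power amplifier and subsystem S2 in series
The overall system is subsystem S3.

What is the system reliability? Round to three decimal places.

Series (rectifier module and antenna feeder): 0.99480 × 0.96370 = 0.95869
Parallel (baseband processor and [0.95869]): 1 − (1 − 0.88480)(1 − 0.95869) = 0.99524
Series (power amplifier and [0.99524]): 0.90010 × 0.99524 = 0.896

0.896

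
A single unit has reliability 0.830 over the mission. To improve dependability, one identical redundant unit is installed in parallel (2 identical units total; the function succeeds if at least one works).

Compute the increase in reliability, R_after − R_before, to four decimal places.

0.1411

R_before = 0.830
R_after = 1 − (1 − 0.830)^2 = 0.9711
ΔR = 0.9711 − 0.830 = 0.1411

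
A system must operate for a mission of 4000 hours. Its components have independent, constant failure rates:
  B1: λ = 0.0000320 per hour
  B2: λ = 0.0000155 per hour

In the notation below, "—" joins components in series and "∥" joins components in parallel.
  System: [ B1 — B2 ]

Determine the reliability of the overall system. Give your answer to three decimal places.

0.827

R(B1) = exp(−0.0000320 × 4000) = 0.87985
R(B2) = exp(−0.0000155 × 4000) = 0.93988
Series (B1 and B2): 0.87985 × 0.93988 = 0.827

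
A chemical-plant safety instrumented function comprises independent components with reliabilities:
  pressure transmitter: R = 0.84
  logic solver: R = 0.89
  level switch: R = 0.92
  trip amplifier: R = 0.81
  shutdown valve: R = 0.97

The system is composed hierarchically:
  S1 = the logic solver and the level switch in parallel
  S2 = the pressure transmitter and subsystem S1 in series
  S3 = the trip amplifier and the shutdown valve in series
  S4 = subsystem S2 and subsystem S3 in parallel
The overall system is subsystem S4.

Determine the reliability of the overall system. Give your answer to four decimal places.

0.9641

Parallel (logic solver and level switch): 1 − (1 − 0.890000)(1 − 0.920000) = 0.991200
Series (pressure transmitter and [0.991200]): 0.840000 × 0.991200 = 0.832608
Series (trip amplifier and shutdown valve): 0.810000 × 0.970000 = 0.785700
Parallel ([0.832608] and [0.785700]): 1 − (1 − 0.832608)(1 − 0.785700) = 0.9641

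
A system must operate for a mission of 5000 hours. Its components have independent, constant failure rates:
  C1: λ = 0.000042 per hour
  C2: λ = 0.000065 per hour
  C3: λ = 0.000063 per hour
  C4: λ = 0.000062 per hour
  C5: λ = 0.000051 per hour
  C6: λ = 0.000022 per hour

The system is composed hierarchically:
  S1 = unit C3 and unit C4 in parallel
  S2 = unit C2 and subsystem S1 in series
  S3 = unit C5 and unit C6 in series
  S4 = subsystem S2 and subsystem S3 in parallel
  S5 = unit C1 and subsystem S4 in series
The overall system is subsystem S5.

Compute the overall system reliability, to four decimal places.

0.7289

R(C1) = exp(−0.000042 × 5000) = 0.810584
R(C2) = exp(−0.000065 × 5000) = 0.722527
R(C3) = exp(−0.000063 × 5000) = 0.729789
R(C4) = exp(−0.000062 × 5000) = 0.733447
R(C5) = exp(−0.000051 × 5000) = 0.774916
R(C6) = exp(−0.000022 × 5000) = 0.895834
Parallel (C3 and C4): 1 − (1 − 0.729789)(1 − 0.733447) = 0.927974
Series (C2 and [0.927974]): 0.722527 × 0.927974 = 0.670486
Series (C5 and C6): 0.774916 × 0.895834 = 0.694196
Parallel ([0.670486] and [0.694196]): 1 − (1 − 0.670486)(1 − 0.694196) = 0.899233
Series (C1 and [0.899233]): 0.810584 × 0.899233 = 0.7289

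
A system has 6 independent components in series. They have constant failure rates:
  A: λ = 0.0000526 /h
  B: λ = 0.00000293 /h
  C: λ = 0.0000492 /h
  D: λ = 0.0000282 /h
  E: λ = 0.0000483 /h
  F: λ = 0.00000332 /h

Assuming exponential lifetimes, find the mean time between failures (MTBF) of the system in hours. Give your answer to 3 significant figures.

5420

Series of exponential components: λ_sys = Σ λ_i
λ_sys = 0.0000526 + 0.00000293 + 0.0000492 + 0.0000282 + 0.0000483 + 0.00000332 = 1.8455e-04 /h
MTBF = 1 / λ_sys = 5420 h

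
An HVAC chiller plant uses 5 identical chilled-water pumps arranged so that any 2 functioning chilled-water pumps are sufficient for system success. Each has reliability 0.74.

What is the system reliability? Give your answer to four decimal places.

R = Σ_{i=2}^{5} C(5,i) p^i (1−p)^{5−i} with p = 0.74
C(5,2)·0.74^2·0.26^3 = 0.096246
C(5,3)·0.74^3·0.26^2 = 0.273931
C(5,4)·0.74^4·0.26^1 = 0.389825
C(5,5)·0.74^5·0.26^0 = 0.221901
Sum = 0.9819

0.9819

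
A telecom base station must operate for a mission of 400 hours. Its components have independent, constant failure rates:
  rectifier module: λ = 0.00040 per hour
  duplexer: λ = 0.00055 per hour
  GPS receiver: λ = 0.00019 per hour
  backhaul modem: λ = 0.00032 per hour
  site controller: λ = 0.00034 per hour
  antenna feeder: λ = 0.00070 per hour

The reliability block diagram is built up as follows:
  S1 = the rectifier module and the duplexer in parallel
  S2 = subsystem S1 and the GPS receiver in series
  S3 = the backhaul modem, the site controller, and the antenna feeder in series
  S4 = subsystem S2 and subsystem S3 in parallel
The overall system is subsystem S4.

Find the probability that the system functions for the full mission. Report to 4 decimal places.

0.9579

R(rectifier module) = exp(−0.00040 × 400) = 0.852144
R(duplexer) = exp(−0.00055 × 400) = 0.802519
R(GPS receiver) = exp(−0.00019 × 400) = 0.926816
R(backhaul modem) = exp(−0.00032 × 400) = 0.879853
R(site controller) = exp(−0.00034 × 400) = 0.872843
R(antenna feeder) = exp(−0.00070 × 400) = 0.755784
Parallel (rectifier module and duplexer): 1 − (1 − 0.852144)(1 − 0.802519) = 0.970801
Series ([0.970801] and GPS receiver): 0.970801 × 0.926816 = 0.899754
Series (backhaul modem, site controller, and antenna feeder): 0.879853 × 0.872843 × 0.755784 = 0.580422
Parallel ([0.899754] and [0.580422]): 1 − (1 − 0.899754)(1 − 0.580422) = 0.9579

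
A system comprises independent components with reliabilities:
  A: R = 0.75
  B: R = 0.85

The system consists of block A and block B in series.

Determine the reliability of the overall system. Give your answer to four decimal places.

0.6375

Series (A and B): 0.750000 × 0.850000 = 0.6375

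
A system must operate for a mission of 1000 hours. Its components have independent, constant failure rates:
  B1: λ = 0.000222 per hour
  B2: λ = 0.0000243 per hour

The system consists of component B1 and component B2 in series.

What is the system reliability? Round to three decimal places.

R(B1) = exp(−0.000222 × 1000) = 0.80092
R(B2) = exp(−0.0000243 × 1000) = 0.97599
Series (B1 and B2): 0.80092 × 0.97599 = 0.782

0.782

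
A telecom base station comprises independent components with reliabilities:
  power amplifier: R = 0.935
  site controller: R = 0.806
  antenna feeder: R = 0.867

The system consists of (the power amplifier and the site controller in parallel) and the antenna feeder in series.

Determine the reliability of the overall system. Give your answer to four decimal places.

Parallel (power amplifier and site controller): 1 − (1 − 0.935000)(1 − 0.806000) = 0.987390
Series ([0.987390] and antenna feeder): 0.987390 × 0.867000 = 0.8561

0.8561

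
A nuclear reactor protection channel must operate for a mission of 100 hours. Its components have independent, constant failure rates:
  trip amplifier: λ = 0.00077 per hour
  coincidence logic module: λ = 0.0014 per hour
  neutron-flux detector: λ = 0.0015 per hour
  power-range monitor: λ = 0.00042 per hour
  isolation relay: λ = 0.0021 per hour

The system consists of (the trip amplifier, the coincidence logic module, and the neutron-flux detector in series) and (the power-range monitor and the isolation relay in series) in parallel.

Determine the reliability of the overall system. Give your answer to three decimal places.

R(trip amplifier) = exp(−0.00077 × 100) = 0.92589
R(coincidence logic module) = exp(−0.0014 × 100) = 0.86936
R(neutron-flux detector) = exp(−0.0015 × 100) = 0.86071
R(power-range monitor) = exp(−0.00042 × 100) = 0.95887
R(isolation relay) = exp(−0.0021 × 100) = 0.81058
Series (trip amplifier, coincidence logic module, and neutron-flux detector): 0.92589 × 0.86936 × 0.86071 = 0.69281
Series (power-range monitor and isolation relay): 0.95887 × 0.81058 = 0.77724
Parallel ([0.69281] and [0.77724]): 1 − (1 − 0.69281)(1 − 0.77724) = 0.932

0.932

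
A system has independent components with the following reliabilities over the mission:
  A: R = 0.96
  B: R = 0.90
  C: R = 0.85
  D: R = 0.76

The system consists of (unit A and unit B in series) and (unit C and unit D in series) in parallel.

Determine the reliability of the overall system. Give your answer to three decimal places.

0.952

Series (A and B): 0.96000 × 0.90000 = 0.86400
Series (C and D): 0.85000 × 0.76000 = 0.64600
Parallel ([0.86400] and [0.64600]): 1 − (1 − 0.86400)(1 − 0.64600) = 0.952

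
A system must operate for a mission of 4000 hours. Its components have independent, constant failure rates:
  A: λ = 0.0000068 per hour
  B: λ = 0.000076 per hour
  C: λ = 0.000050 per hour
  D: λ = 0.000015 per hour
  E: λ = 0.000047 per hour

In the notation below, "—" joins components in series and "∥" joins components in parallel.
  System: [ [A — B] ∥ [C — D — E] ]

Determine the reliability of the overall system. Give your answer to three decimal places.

R(A) = exp(−0.0000068 × 4000) = 0.97317
R(B) = exp(−0.000076 × 4000) = 0.73786
R(C) = exp(−0.000050 × 4000) = 0.81873
R(D) = exp(−0.000015 × 4000) = 0.94176
R(E) = exp(−0.000047 × 4000) = 0.82861
Series (A and B): 0.97317 × 0.73786 = 0.71806
Series (C, D, and E): 0.81873 × 0.94176 × 0.82861 = 0.63890
Parallel ([0.71806] and [0.63890]): 1 − (1 − 0.71806)(1 − 0.63890) = 0.898

0.898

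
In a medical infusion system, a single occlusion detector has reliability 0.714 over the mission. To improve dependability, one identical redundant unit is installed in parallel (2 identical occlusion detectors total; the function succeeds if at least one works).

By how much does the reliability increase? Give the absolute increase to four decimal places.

R_before = 0.714
R_after = 1 − (1 − 0.714)^2 = 0.9182
ΔR = 0.9182 − 0.714 = 0.2042

0.2042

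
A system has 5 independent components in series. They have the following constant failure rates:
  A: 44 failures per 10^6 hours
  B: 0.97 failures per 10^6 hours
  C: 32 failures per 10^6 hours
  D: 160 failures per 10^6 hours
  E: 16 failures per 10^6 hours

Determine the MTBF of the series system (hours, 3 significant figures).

Series of exponential components: λ_sys = Σ λ_i
λ_sys = 0.000044 + 0.00000097 + 0.000032 + 0.00016 + 0.000016 = 2.5297e-04 /h
MTBF = 1 / λ_sys = 3950 h

3950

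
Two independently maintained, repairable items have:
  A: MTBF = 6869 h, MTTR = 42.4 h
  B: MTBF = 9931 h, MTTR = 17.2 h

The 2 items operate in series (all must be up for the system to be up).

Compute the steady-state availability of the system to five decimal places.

0.99215

A(A) = MTBF/(MTBF+MTTR) = 6869/(6869+42.4) = 0.993865
A(B) = MTBF/(MTBF+MTTR) = 9931/(9931+17.2) = 0.998271
Series availability: 0.993865 × 0.998271 = 0.99215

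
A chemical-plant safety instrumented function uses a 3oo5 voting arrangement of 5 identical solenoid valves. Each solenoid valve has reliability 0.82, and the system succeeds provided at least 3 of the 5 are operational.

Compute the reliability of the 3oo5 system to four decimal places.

R = Σ_{i=3}^{5} C(5,i) p^i (1−p)^{5−i} with p = 0.82
C(5,3)·0.82^3·0.18^2 = 0.178643
C(5,4)·0.82^4·0.18^1 = 0.406910
C(5,5)·0.82^5·0.18^0 = 0.370740
Sum = 0.9563

0.9563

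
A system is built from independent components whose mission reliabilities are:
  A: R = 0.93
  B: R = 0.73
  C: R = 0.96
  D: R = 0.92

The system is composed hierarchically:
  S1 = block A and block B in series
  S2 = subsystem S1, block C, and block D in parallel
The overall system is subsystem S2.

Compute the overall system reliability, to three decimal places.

Series (A and B): 0.93000 × 0.73000 = 0.67890
Parallel ([0.67890], C, and D): 1 − (1 − 0.67890)(1 − 0.96000)(1 − 0.92000) = 0.999

0.999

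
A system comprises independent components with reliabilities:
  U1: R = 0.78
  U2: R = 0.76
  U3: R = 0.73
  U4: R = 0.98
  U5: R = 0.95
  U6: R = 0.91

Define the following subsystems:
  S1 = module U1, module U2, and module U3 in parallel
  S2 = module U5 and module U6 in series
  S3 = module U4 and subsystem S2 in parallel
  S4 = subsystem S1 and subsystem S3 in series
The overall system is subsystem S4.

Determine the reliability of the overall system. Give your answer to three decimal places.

Parallel (U1, U2, and U3): 1 − (1 − 0.78000)(1 − 0.76000)(1 − 0.73000) = 0.98574
Series (U5 and U6): 0.95000 × 0.91000 = 0.86450
Parallel (U4 and [0.86450]): 1 − (1 − 0.98000)(1 − 0.86450) = 0.99729
Series ([0.98574] and [0.99729]): 0.98574 × 0.99729 = 0.983

0.983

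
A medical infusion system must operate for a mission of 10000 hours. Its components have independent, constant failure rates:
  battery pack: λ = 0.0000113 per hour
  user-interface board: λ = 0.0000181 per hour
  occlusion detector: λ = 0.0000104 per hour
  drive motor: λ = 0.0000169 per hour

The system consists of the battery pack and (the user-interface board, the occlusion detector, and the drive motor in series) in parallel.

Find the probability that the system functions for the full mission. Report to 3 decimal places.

R(battery pack) = exp(−0.0000113 × 10000) = 0.89315
R(user-interface board) = exp(−0.0000181 × 10000) = 0.83444
R(occlusion detector) = exp(−0.0000104 × 10000) = 0.90123
R(drive motor) = exp(−0.0000169 × 10000) = 0.84451
Series (user-interface board, occlusion detector, and drive motor): 0.83444 × 0.90123 × 0.84451 = 0.63509
Parallel (battery pack and [0.63509]): 1 − (1 − 0.89315)(1 − 0.63509) = 0.961

0.961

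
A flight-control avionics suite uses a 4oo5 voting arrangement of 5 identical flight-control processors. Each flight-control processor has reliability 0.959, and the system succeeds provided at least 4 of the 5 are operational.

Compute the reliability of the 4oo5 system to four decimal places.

R = Σ_{i=4}^{5} C(5,i) p^i (1−p)^{5−i} with p = 0.959
C(5,4)·0.959^4·0.041^1 = 0.173392
C(5,5)·0.959^5·0.041^0 = 0.811135
Sum = 0.9845

0.9845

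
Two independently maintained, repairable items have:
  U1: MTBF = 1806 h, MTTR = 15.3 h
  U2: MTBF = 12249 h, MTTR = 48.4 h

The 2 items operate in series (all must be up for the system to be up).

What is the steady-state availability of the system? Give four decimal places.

A(U1) = MTBF/(MTBF+MTTR) = 1806/(1806+15.3) = 0.991599
A(U2) = MTBF/(MTBF+MTTR) = 12249/(12249+48.4) = 0.996064
Series availability: 0.991599 × 0.996064 = 0.9877

0.9877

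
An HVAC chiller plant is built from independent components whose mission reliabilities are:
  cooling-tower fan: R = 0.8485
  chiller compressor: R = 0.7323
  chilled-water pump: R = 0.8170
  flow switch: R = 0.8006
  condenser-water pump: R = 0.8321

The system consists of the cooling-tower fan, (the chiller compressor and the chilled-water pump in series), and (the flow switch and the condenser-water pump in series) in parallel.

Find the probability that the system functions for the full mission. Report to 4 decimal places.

Series (chiller compressor and chilled-water pump): 0.732300 × 0.817000 = 0.598289
Series (flow switch and condenser-water pump): 0.800600 × 0.832100 = 0.666179
Parallel (cooling-tower fan, [0.598289], and [0.666179]): 1 − (1 − 0.848500)(1 − 0.598289)(1 − 0.666179) = 0.9797

0.9797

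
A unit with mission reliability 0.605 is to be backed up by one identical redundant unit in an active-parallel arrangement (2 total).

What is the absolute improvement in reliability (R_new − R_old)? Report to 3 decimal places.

0.239

R_before = 0.605
R_after = 1 − (1 − 0.605)^2 = 0.844
ΔR = 0.844 − 0.605 = 0.239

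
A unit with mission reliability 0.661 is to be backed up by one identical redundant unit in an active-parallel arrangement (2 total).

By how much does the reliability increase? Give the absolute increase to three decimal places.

0.224

R_before = 0.661
R_after = 1 − (1 − 0.661)^2 = 0.885
ΔR = 0.885 − 0.661 = 0.224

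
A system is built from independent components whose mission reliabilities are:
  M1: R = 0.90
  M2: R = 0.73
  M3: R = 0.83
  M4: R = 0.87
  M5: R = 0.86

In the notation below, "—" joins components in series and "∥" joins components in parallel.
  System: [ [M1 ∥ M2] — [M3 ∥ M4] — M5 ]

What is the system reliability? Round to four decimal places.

0.8183

Parallel (M1 and M2): 1 − (1 − 0.900000)(1 − 0.730000) = 0.973000
Parallel (M3 and M4): 1 − (1 − 0.830000)(1 − 0.870000) = 0.977900
Series ([0.973000], [0.977900], and M5): 0.973000 × 0.977900 × 0.860000 = 0.8183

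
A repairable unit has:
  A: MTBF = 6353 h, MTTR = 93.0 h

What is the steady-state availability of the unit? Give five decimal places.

A(A) = MTBF/(MTBF+MTTR) = 6353/(6353+93.0) = 0.98557

0.98557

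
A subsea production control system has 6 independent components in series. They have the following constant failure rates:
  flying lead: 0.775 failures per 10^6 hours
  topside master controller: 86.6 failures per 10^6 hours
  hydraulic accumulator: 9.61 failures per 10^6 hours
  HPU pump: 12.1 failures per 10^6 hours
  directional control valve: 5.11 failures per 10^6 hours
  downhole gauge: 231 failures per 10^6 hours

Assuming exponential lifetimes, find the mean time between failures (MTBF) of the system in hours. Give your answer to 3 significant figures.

Series of exponential components: λ_sys = Σ λ_i
λ_sys = 0.000000775 + 0.0000866 + 0.00000961 + 0.0000121 + 0.00000511 + 0.000231 = 3.4520e-04 /h
MTBF = 1 / λ_sys = 2900 h

2900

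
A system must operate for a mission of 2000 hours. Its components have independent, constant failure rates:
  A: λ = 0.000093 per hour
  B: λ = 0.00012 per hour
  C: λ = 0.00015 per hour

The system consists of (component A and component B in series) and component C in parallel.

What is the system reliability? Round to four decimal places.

R(A) = exp(−0.000093 × 2000) = 0.830274
R(B) = exp(−0.00012 × 2000) = 0.786628
R(C) = exp(−0.00015 × 2000) = 0.740818
Series (A and B): 0.830274 × 0.786628 = 0.653117
Parallel ([0.653117] and C): 1 − (1 − 0.653117)(1 − 0.740818) = 0.9101

0.9101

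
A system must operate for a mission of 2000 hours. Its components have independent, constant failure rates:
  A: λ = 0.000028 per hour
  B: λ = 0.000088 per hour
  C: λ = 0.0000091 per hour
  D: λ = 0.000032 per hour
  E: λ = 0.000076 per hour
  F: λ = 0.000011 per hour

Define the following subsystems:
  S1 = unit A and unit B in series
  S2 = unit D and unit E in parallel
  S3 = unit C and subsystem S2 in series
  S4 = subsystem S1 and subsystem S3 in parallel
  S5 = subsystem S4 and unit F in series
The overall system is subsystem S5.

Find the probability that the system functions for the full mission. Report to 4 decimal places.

0.9728

R(A) = exp(−0.000028 × 2000) = 0.945539
R(B) = exp(−0.000088 × 2000) = 0.838618
R(C) = exp(−0.0000091 × 2000) = 0.981965
R(D) = exp(−0.000032 × 2000) = 0.938005
R(E) = exp(−0.000076 × 2000) = 0.858988
R(F) = exp(−0.000011 × 2000) = 0.978240
Series (A and B): 0.945539 × 0.838618 = 0.792946
Parallel (D and E): 1 − (1 − 0.938005)(1 − 0.858988) = 0.991258
Series (C and [0.991258]): 0.981965 × 0.991258 = 0.973381
Parallel ([0.792946] and [0.973381]): 1 − (1 − 0.792946)(1 − 0.973381) = 0.994488
Series ([0.994488] and F): 0.994488 × 0.978240 = 0.9728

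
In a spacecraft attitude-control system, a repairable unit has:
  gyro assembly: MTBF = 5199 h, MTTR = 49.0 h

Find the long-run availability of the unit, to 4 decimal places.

0.9907

A(gyro assembly) = MTBF/(MTBF+MTTR) = 5199/(5199+49.0) = 0.9907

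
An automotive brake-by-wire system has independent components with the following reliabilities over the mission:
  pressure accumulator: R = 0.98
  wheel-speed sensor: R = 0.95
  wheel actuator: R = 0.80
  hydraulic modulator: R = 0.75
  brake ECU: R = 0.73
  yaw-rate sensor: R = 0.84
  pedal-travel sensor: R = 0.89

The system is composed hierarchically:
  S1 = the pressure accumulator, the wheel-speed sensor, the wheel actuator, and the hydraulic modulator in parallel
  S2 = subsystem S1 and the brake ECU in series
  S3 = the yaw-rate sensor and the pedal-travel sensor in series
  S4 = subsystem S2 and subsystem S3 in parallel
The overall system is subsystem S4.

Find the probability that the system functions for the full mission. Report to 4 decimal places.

0.9318

Parallel (pressure accumulator, wheel-speed sensor, wheel actuator, and hydraulic modulator): 1 − (1 − 0.980000)(1 − 0.950000)(1 − 0.800000)(1 − 0.750000) = 0.999950
Series ([0.999950] and brake ECU): 0.999950 × 0.730000 = 0.729964
Series (yaw-rate sensor and pedal-travel sensor): 0.840000 × 0.890000 = 0.747600
Parallel ([0.729964] and [0.747600]): 1 − (1 − 0.729964)(1 − 0.747600) = 0.9318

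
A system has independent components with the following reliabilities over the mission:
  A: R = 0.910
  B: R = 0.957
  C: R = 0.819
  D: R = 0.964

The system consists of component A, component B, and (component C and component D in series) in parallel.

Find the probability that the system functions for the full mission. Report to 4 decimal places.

Series (C and D): 0.819000 × 0.964000 = 0.789516
Parallel (A, B, and [0.789516]): 1 − (1 − 0.910000)(1 − 0.957000)(1 − 0.789516) = 0.9992

0.9992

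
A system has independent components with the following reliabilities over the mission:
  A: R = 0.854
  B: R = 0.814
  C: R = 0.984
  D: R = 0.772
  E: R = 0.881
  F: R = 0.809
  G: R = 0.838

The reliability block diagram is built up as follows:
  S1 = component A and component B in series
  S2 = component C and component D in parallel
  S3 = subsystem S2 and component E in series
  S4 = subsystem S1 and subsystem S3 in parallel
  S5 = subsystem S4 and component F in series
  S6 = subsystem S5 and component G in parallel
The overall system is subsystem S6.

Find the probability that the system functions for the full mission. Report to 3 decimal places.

0.964

Series (A and B): 0.85400 × 0.81400 = 0.69516
Parallel (C and D): 1 − (1 − 0.98400)(1 − 0.77200) = 0.99635
Series ([0.99635] and E): 0.99635 × 0.88100 = 0.87778
Parallel ([0.69516] and [0.87778]): 1 − (1 − 0.69516)(1 − 0.87778) = 0.96274
Series ([0.96274] and F): 0.96274 × 0.80900 = 0.77886
Parallel ([0.77886] and G): 1 − (1 − 0.77886)(1 − 0.83800) = 0.964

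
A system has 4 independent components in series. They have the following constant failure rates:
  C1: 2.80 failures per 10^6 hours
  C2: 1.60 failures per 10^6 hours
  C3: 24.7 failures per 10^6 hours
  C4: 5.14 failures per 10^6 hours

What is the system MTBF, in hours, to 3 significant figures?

29200

Series of exponential components: λ_sys = Σ λ_i
λ_sys = 0.00000280 + 0.00000160 + 0.0000247 + 0.00000514 = 3.4240e-05 /h
MTBF = 1 / λ_sys = 29200 h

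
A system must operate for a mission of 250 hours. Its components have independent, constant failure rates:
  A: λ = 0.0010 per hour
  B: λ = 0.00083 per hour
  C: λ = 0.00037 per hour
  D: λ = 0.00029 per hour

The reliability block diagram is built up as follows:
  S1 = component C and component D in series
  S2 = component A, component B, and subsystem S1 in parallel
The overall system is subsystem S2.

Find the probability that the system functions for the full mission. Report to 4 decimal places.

R(A) = exp(−0.0010 × 250) = 0.778801
R(B) = exp(−0.00083 × 250) = 0.812613
R(C) = exp(−0.00037 × 250) = 0.911649
R(D) = exp(−0.00029 × 250) = 0.930066
Series (C and D): 0.911649 × 0.930066 = 0.847894
Parallel (A, B, and [0.847894]): 1 − (1 − 0.778801)(1 − 0.812613)(1 − 0.847894) = 0.9937

0.9937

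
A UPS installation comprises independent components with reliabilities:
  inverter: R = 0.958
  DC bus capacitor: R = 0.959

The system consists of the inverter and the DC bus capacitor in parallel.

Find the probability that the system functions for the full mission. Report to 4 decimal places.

0.9983

Parallel (inverter and DC bus capacitor): 1 − (1 − 0.958000)(1 − 0.959000) = 0.9983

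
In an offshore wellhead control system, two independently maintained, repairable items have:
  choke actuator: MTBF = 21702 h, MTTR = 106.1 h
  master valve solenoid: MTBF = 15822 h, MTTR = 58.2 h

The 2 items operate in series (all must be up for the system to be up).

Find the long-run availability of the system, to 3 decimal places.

A(choke actuator) = MTBF/(MTBF+MTTR) = 21702/(21702+106.1) = 0.995135
A(master valve solenoid) = MTBF/(MTBF+MTTR) = 15822/(15822+58.2) = 0.996335
Series availability: 0.995135 × 0.996335 = 0.991

0.991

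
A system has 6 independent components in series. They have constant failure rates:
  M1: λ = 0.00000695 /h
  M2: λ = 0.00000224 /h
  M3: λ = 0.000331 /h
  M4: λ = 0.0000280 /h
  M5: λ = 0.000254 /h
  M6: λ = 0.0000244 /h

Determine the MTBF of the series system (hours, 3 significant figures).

1550

Series of exponential components: λ_sys = Σ λ_i
λ_sys = 0.00000695 + 0.00000224 + 0.000331 + 0.0000280 + 0.000254 + 0.0000244 = 6.4659e-04 /h
MTBF = 1 / λ_sys = 1550 h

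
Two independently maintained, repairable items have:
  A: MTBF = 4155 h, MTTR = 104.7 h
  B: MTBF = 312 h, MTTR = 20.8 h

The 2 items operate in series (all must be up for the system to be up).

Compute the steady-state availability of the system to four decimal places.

0.9145

A(A) = MTBF/(MTBF+MTTR) = 4155/(4155+104.7) = 0.975421
A(B) = MTBF/(MTBF+MTTR) = 312/(312+20.8) = 0.937500
Series availability: 0.975421 × 0.937500 = 0.9145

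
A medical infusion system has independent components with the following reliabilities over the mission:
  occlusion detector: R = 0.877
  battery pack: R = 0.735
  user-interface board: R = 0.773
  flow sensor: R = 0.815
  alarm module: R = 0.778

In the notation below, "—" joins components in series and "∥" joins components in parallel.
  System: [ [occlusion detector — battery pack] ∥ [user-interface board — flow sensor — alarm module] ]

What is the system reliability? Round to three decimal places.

Series (occlusion detector and battery pack): 0.87700 × 0.73500 = 0.64460
Series (user-interface board, flow sensor, and alarm module): 0.77300 × 0.81500 × 0.77800 = 0.49014
Parallel ([0.64460] and [0.49014]): 1 − (1 − 0.64460)(1 − 0.49014) = 0.819

0.819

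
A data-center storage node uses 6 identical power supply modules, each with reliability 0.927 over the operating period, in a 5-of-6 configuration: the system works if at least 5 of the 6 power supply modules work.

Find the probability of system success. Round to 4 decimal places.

R = Σ_{i=5}^{6} C(6,i) p^i (1−p)^{6−i} with p = 0.927
C(6,5)·0.927^5·0.073^1 = 0.299828
C(6,6)·0.927^6·0.073^0 = 0.634568
Sum = 0.9344

0.9344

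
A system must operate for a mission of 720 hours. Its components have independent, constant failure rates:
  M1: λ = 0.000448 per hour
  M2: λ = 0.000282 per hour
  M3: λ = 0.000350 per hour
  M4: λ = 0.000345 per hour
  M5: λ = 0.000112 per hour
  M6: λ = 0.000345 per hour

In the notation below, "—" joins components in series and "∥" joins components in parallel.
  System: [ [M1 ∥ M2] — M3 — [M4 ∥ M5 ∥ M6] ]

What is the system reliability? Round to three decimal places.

R(M1) = exp(−0.000448 × 720) = 0.72429
R(M2) = exp(−0.000282 × 720) = 0.81625
R(M3) = exp(−0.000350 × 720) = 0.77724
R(M4) = exp(−0.000345 × 720) = 0.78005
R(M5) = exp(−0.000112 × 720) = 0.92253
R(M6) = exp(−0.000345 × 720) = 0.78005
Parallel (M1 and M2): 1 − (1 − 0.72429)(1 − 0.81625) = 0.94934
Parallel (M4, M5, and M6): 1 − (1 − 0.78005)(1 − 0.92253)(1 − 0.78005) = 0.99625
Series ([0.94934], M3, and [0.99625]): 0.94934 × 0.77724 × 0.99625 = 0.735

0.735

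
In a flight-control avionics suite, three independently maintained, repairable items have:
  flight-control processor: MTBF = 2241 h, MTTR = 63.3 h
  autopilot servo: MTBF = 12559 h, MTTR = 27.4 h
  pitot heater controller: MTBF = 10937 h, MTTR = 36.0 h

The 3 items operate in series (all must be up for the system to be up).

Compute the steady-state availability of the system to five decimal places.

A(flight-control processor) = MTBF/(MTBF+MTTR) = 2241/(2241+63.3) = 0.972530
A(autopilot servo) = MTBF/(MTBF+MTTR) = 12559/(12559+27.4) = 0.997823
A(pitot heater controller) = MTBF/(MTBF+MTTR) = 10937/(10937+36.0) = 0.996719
Series availability: 0.972530 × 0.997823 × 0.996719 = 0.96723

0.96723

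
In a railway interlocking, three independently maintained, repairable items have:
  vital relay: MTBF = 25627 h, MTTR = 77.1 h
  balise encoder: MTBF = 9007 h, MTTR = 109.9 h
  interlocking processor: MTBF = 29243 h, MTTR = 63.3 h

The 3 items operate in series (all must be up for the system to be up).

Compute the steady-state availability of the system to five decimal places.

0.98285

A(vital relay) = MTBF/(MTBF+MTTR) = 25627/(25627+77.1) = 0.997000
A(balise encoder) = MTBF/(MTBF+MTTR) = 9007/(9007+109.9) = 0.987945
A(interlocking processor) = MTBF/(MTBF+MTTR) = 29243/(29243+63.3) = 0.997840
Series availability: 0.997000 × 0.987945 × 0.997840 = 0.98285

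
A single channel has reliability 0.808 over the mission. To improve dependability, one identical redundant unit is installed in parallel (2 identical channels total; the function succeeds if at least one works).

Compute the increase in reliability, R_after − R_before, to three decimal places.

R_before = 0.808
R_after = 1 − (1 − 0.808)^2 = 0.963
ΔR = 0.963 − 0.808 = 0.155

0.155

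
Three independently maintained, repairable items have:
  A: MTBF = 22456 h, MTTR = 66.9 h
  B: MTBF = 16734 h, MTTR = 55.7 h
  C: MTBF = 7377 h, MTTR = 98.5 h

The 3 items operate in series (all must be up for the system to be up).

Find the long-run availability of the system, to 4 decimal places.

A(A) = MTBF/(MTBF+MTTR) = 22456/(22456+66.9) = 0.997030
A(B) = MTBF/(MTBF+MTTR) = 16734/(16734+55.7) = 0.996682
A(C) = MTBF/(MTBF+MTTR) = 7377/(7377+98.5) = 0.986824
Series availability: 0.997030 × 0.996682 × 0.986824 = 0.9806

0.9806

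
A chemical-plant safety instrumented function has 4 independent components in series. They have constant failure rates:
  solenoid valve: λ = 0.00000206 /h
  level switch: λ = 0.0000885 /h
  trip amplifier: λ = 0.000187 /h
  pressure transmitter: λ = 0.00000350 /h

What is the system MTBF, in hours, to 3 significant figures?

Series of exponential components: λ_sys = Σ λ_i
λ_sys = 0.00000206 + 0.0000885 + 0.000187 + 0.00000350 = 2.8106e-04 /h
MTBF = 1 / λ_sys = 3560 h

3560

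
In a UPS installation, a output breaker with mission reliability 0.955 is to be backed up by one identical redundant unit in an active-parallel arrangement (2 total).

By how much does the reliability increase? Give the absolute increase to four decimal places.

0.0430

R_before = 0.955
R_after = 1 − (1 − 0.955)^2 = 0.9980
ΔR = 0.9980 − 0.955 = 0.0430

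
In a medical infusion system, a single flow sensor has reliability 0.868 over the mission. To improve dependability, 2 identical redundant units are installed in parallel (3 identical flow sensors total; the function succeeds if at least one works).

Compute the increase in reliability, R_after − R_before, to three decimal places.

0.130

R_before = 0.868
R_after = 1 − (1 − 0.868)^3 = 0.998
ΔR = 0.998 − 0.868 = 0.130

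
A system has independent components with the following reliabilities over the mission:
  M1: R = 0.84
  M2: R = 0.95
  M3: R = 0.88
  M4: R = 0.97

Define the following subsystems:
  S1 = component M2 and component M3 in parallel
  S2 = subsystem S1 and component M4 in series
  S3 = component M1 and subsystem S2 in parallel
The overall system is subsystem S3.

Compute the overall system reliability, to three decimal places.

0.994

Parallel (M2 and M3): 1 − (1 − 0.95000)(1 − 0.88000) = 0.99400
Series ([0.99400] and M4): 0.99400 × 0.97000 = 0.96418
Parallel (M1 and [0.96418]): 1 − (1 − 0.84000)(1 − 0.96418) = 0.994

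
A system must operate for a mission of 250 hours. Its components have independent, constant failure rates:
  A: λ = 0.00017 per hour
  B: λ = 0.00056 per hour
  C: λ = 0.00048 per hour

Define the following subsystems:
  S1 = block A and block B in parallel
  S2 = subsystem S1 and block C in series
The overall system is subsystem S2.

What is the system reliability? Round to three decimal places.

R(A) = exp(−0.00017 × 250) = 0.95839
R(B) = exp(−0.00056 × 250) = 0.86936
R(C) = exp(−0.00048 × 250) = 0.88692
Parallel (A and B): 1 − (1 − 0.95839)(1 − 0.86936) = 0.99456
Series ([0.99456] and C): 0.99456 × 0.88692 = 0.882

0.882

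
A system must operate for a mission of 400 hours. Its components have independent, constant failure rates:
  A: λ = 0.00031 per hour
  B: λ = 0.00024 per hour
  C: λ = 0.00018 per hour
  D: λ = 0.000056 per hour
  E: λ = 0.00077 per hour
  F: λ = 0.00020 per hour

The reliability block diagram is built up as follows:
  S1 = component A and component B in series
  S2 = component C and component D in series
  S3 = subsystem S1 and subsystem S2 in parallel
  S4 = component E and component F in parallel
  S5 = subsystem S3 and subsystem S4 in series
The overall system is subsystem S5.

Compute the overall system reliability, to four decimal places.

0.9622

R(A) = exp(−0.00031 × 400) = 0.883380
R(B) = exp(−0.00024 × 400) = 0.908464
R(C) = exp(−0.00018 × 400) = 0.930531
R(D) = exp(−0.000056 × 400) = 0.977849
R(E) = exp(−0.00077 × 400) = 0.734915
R(F) = exp(−0.00020 × 400) = 0.923116
Series (A and B): 0.883380 × 0.908464 = 0.802519
Series (C and D): 0.930531 × 0.977849 = 0.909919
Parallel ([0.802519] and [0.909919]): 1 − (1 − 0.802519)(1 − 0.909919) = 0.982211
Parallel (E and F): 1 − (1 − 0.734915)(1 − 0.923116) = 0.979619
Series ([0.982211] and [0.979619]): 0.982211 × 0.979619 = 0.9622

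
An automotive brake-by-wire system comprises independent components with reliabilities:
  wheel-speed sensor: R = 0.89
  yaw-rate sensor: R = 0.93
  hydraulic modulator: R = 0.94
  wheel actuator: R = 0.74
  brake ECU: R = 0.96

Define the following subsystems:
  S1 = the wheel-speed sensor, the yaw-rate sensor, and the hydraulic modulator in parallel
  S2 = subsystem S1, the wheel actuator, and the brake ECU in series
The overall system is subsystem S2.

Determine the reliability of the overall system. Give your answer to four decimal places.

Parallel (wheel-speed sensor, yaw-rate sensor, and hydraulic modulator): 1 − (1 − 0.890000)(1 − 0.930000)(1 − 0.940000) = 0.999538
Series ([0.999538], wheel actuator, and brake ECU): 0.999538 × 0.740000 × 0.960000 = 0.7101

0.7101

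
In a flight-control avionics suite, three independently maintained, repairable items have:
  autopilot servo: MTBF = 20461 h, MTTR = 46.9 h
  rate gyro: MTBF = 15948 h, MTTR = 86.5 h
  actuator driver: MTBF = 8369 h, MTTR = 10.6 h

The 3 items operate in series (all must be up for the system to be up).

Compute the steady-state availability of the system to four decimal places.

A(autopilot servo) = MTBF/(MTBF+MTTR) = 20461/(20461+46.9) = 0.997713
A(rate gyro) = MTBF/(MTBF+MTTR) = 15948/(15948+86.5) = 0.994605
A(actuator driver) = MTBF/(MTBF+MTTR) = 8369/(8369+10.6) = 0.998735
Series availability: 0.997713 × 0.994605 × 0.998735 = 0.9911

0.9911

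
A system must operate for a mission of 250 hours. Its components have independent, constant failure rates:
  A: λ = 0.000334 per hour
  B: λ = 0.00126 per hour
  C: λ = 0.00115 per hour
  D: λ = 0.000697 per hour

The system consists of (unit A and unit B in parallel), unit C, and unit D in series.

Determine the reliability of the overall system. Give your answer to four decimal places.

0.6165

R(A) = exp(−0.000334 × 250) = 0.919891
R(B) = exp(−0.00126 × 250) = 0.729789
R(C) = exp(−0.00115 × 250) = 0.750137
R(D) = exp(−0.000697 × 250) = 0.840087
Parallel (A and B): 1 − (1 − 0.919891)(1 − 0.729789) = 0.978354
Series ([0.978354], C, and D): 0.978354 × 0.750137 × 0.840087 = 0.6165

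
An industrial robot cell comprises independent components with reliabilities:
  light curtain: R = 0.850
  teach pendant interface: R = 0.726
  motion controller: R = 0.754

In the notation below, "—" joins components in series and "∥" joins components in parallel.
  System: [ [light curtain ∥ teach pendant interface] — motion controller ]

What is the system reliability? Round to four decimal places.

0.7230

Parallel (light curtain and teach pendant interface): 1 − (1 − 0.850000)(1 − 0.726000) = 0.958900
Series ([0.958900] and motion controller): 0.958900 × 0.754000 = 0.7230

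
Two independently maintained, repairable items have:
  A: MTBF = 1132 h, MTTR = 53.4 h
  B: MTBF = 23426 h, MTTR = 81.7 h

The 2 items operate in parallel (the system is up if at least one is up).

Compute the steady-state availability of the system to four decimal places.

0.9998

A(A) = MTBF/(MTBF+MTTR) = 1132/(1132+53.4) = 0.954952
A(B) = MTBF/(MTBF+MTTR) = 23426/(23426+81.7) = 0.996525
Parallel availability: 1 − (1 − 0.954952)(1 − 0.996525) = 0.9998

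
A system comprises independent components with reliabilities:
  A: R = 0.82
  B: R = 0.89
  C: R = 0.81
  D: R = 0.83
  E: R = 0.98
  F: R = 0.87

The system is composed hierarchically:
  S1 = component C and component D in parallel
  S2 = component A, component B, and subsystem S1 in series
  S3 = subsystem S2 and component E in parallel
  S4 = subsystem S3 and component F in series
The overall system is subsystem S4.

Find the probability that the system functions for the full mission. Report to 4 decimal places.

0.8649

Parallel (C and D): 1 − (1 − 0.810000)(1 − 0.830000) = 0.967700
Series (A, B, and [0.967700]): 0.820000 × 0.890000 × 0.967700 = 0.706227
Parallel ([0.706227] and E): 1 − (1 − 0.706227)(1 − 0.980000) = 0.994125
Series ([0.994125] and F): 0.994125 × 0.870000 = 0.8649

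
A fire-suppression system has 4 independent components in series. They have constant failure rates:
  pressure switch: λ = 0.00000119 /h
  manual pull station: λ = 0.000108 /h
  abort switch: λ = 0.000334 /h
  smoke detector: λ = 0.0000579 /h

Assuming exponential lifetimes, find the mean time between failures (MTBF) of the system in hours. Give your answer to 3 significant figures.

Series of exponential components: λ_sys = Σ λ_i
λ_sys = 0.00000119 + 0.000108 + 0.000334 + 0.0000579 = 5.0109e-04 /h
MTBF = 1 / λ_sys = 2000 h

2000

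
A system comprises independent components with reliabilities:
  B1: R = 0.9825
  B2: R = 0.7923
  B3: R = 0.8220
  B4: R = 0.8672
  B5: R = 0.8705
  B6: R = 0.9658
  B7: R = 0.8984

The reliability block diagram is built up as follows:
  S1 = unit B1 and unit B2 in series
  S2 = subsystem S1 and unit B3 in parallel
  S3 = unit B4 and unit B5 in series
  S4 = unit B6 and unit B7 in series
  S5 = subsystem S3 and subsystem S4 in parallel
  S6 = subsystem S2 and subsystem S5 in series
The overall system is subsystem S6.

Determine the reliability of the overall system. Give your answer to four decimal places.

0.9294

Series (B1 and B2): 0.982500 × 0.792300 = 0.778435
Parallel ([0.778435] and B3): 1 − (1 − 0.778435)(1 − 0.822000) = 0.960561
Series (B4 and B5): 0.867200 × 0.870500 = 0.754898
Series (B6 and B7): 0.965800 × 0.898400 = 0.867675
Parallel ([0.754898] and [0.867675]): 1 − (1 − 0.754898)(1 − 0.867675) = 0.967567
Series ([0.960561] and [0.967567]): 0.960561 × 0.967567 = 0.9294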